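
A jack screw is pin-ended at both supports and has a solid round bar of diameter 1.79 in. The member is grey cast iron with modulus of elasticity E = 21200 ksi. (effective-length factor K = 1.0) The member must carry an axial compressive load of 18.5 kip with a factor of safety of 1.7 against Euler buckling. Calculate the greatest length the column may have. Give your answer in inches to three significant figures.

L_max ≈ 57.9 in

I = πd⁴/64 = π×1.79⁴/64 = 0.5039 in⁴
Required critical load P_cr = n·P = 1.7 × 18.5 = 31.45 kip = 3.145×10^4 lb
From P_cr = π²EI/(K·L)²:  L = (1/K)·√(π²EI/P_cr) = (1/1)·√(π²×2.12×10^7×0.5039/3.145×10^4)
L = 57.9 in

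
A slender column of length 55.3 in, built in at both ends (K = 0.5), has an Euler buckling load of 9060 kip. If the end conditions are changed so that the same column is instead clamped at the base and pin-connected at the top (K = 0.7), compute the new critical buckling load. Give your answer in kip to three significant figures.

P_cr ∝ 1/K², so P_cr,new = P_cr,old × (K_old/K_new)² = 9060 × (0.5/0.7)²
= 9060 × 0.5102 = 4620 kip

P_cr ≈ 4620 kip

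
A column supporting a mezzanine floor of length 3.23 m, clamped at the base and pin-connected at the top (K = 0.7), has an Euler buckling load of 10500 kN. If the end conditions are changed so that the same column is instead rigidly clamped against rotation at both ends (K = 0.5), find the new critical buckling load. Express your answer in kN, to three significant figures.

P_cr ∝ 1/K², so P_cr,new = P_cr,old × (K_old/K_new)² = 10500 × (0.7/0.5)²
= 10500 × 1.960 = 20600 kN

P_cr ≈ 20600 kN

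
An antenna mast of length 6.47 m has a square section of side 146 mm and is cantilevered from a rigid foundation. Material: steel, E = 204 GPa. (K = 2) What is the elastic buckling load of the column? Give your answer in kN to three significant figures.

I = a⁴/12 = 146⁴/12 = 3.786×10^7 mm⁴
I = 3.786×10^7 mm⁴ = 3.786×10^-5 m⁴
Effective length L_e = K·L = 2 × 6.47 = 12.94 m
P_cr = π²EI / L_e² = π² × 204×10⁹ × 3.786×10^-5 / 12.94² = 4.553×10^5 N

P_cr ≈ 455 kN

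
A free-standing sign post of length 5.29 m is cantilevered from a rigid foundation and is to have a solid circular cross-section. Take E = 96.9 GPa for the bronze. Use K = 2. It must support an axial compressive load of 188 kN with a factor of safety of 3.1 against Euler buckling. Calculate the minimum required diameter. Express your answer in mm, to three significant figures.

d ≈ 193 mm

Required P_cr = n·P = 3.1 × 188 = 582.8 kN
L_e = K·L = 2 × 5.29 = 10.58 m
Required I = P_cr·L_e²/(π²E) = 5.828×10^5 × 10.58² / (π² × 9.69×10^10) = 6.821×10^-5 m⁴
I_req = 6.821×10^7 mm⁴
Solid circle: I = πd⁴/64  ⇒  d = (64I/π)^(1/4) = (64×6.821×10^7/π)^(1/4) = 193 mm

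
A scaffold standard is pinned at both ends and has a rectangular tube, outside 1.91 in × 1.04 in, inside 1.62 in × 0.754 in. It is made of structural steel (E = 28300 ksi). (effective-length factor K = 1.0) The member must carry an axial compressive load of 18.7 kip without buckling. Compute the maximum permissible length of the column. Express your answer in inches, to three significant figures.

Weak-axis I_min = (h_o·b_o³ − h_i·b_i³)/12 with b_o = 1.04, b_i = 0.7540 in (shorter outer/inner sides).
I_min = (1.91×1.04³ − 1.620×0.7540³)/12 = 0.1212 in⁴
At the buckling limit P_cr = P = 1.870×10^4 lb
From P_cr = π²EI/(K·L)²:  L = (1/K)·√(π²EI/P_cr) = (1/1)·√(π²×2.83×10^7×0.1212/1.870×10^4)
L = 42.5 in

L_max ≈ 42.5 in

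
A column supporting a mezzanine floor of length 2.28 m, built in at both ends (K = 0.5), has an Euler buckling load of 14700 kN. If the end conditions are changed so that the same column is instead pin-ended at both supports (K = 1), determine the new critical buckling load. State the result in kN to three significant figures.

P_cr ≈ 3680 kN

P_cr ∝ 1/K², so P_cr,new = P_cr,old × (K_old/K_new)² = 14700 × (0.5/1)²
= 14700 × 0.2500 = 3680 kN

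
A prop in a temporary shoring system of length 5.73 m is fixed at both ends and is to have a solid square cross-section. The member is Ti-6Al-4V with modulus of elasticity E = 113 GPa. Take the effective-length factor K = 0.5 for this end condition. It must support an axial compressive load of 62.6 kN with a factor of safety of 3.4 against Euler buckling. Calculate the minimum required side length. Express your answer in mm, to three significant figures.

a ≈ 65.8 mm

Required P_cr = n·P = 3.4 × 62.6 = 212.8 kN
L_e = K·L = 0.5 × 5.73 = 2.865 m
Required I = P_cr·L_e²/(π²E) = 2.128×10^5 × 2.865² / (π² × 1.13×10^11) = 1.566×10^-6 m⁴
I_req = 1.566×10^6 mm⁴
Solid square: I = a⁴/12  ⇒  a = (12I)^(1/4) = (12×1.566×10^6)^(1/4) = 65.8 mm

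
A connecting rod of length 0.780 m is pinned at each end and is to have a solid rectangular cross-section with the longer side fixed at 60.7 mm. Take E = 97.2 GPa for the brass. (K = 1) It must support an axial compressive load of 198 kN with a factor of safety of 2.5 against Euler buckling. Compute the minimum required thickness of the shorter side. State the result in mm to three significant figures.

Required P_cr = n·P = 2.5 × 198 = 495.0 kN
L_e = K·L = 1 × 0.780 = 0.7800 m
Required I = P_cr·L_e²/(π²E) = 4.950×10^5 × 0.7800² / (π² × 9.72×10^10) = 3.139×10^-7 m⁴
I_req = 3.139×10^5 mm⁴
Rectangle, weak axis: I_min = h·b³/12 with h = 60.7 mm fixed  ⇒  b = (12I/h)^(1/3) = 39.6 mm

b ≈ 39.6 mm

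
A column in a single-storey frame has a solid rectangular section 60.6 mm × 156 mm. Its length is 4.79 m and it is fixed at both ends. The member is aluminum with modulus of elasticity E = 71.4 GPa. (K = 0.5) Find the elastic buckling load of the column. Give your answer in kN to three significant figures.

Buckling occurs about the weak axis: I_min = h·b³/12 with b = 60.6 mm (the shorter side).
I_min = 156×60.6³/12 = 2.893×10^6 mm⁴
I = 2.893×10^6 mm⁴ = 2.893×10^-6 m⁴
Effective length L_e = K·L = 0.5 × 4.79 = 2.395 m
P_cr = π²EI / L_e² = π² × 71.4×10⁹ × 2.893×10^-6 / 2.395² = 3.554×10^5 N

P_cr ≈ 355 kN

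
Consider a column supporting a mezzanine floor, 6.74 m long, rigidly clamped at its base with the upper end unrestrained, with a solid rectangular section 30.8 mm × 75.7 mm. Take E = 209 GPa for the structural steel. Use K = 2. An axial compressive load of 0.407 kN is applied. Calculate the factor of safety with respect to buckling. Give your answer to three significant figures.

Buckling occurs about the weak axis: I_min = h·b³/12 with b = 30.8 mm (the shorter side).
I_min = 75.7×30.8³/12 = 1.843×10^5 mm⁴
I = 1.843×10^5 mm⁴ = 1.843×10^-7 m⁴
Effective length L_e = K·L = 2 × 6.74 = 13.48 m
P_cr = π²EI / L_e² = π² × 209×10⁹ × 1.843×10^-7 / 13.48² = 2.092×10^3 N
Factor of safety n = P_cr / P = 2.0923 / 0.407 = 5.14

n ≈ 5.14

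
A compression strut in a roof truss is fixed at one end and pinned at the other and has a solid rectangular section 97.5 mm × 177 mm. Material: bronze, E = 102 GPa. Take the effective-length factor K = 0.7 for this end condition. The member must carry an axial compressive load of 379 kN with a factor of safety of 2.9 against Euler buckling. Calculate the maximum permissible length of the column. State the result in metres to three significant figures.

Buckling occurs about the weak axis: I_min = h·b³/12 with b = 97.5 mm (the shorter side).
I_min = 177×97.5³/12 = 1.367×10^7 mm⁴
I = 1.367×10^-5 m⁴
Required critical load P_cr = n·P = 2.9 × 379 = 1099 kN = 1.099×10^6 N
From P_cr = π²EI/(K·L)²:  L = (1/K)·√(π²EI/P_cr) = (1/0.7)·√(π²×1.02×10^11×1.367×10^-5/1.099×10^6)
L = 5.06 m

L_max ≈ 5.06 m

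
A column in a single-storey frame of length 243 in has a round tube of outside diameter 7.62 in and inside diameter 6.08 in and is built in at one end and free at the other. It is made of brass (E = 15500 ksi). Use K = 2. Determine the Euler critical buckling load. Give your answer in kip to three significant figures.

P_cr ≈ 63.7 kip

d_o = 7.62 in, d_i = 6.08 in
I = π(d_o⁴ − d_i⁴)/64 = π(7.62⁴ − 6.080⁴)/64 = 98.42 in⁴
Effective length L_e = K·L = 2 × 243 = 486.0 in
P_cr = π²EI / L_e² = π² × 15500×10³ × 98.42 / 486.0² = 6.374×10^4 lb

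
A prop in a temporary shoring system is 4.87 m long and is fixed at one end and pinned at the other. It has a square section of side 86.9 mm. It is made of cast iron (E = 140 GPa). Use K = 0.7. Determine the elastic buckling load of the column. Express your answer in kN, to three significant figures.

P_cr ≈ 565 kN

I = a⁴/12 = 86.9⁴/12 = 4.752×10^6 mm⁴
I = 4.752×10^6 mm⁴ = 4.752×10^-6 m⁴
Effective length L_e = K·L = 0.7 × 4.87 = 3.409 m
P_cr = π²EI / L_e² = π² × 140×10⁹ × 4.752×10^-6 / 3.409² = 5.650×10^5 N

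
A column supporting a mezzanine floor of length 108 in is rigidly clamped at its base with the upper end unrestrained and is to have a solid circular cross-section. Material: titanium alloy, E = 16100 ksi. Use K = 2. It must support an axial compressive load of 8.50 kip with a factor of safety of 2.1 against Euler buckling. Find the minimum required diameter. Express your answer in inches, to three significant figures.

Required P_cr = n·P = 2.1 × 8.50 = 17.85 kip
L_e = K·L = 2 × 108 = 216.0 in
Required I = P_cr·L_e²/(π²E) = 1.785×10^4 × 216.0² / (π² × 1.61×10^7) = 5.241 in⁴
Solid circle: I = πd⁴/64  ⇒  d = (64I/π)^(1/4) = (64×5.241/π)^(1/4) = 3.21 in

d ≈ 3.21 in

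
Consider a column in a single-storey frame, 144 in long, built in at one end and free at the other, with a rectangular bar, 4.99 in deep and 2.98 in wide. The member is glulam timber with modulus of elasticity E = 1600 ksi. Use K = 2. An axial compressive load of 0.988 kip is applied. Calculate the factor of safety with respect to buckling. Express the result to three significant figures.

n ≈ 2.12

Buckling occurs about the weak axis: I_min = h·b³/12 with b = 2.98 in (the shorter side).
I_min = 4.99×2.98³/12 = 11.00 in⁴
Effective length L_e = K·L = 2 × 144 = 288.0 in
P_cr = π²EI / L_e² = π² × 1600×10³ × 11.00 / 288.0² = 2.095×10^3 lb
Factor of safety n = P_cr / P = 2.0951 / 0.988 = 2.12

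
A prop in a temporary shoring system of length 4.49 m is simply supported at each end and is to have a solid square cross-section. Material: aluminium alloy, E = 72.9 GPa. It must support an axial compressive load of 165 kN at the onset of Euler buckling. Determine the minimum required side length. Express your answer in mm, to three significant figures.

L_e = K·L = 1 × 4.49 = 4.490 m
Required I = P_cr·L_e²/(π²E) = 1.650×10^5 × 4.490² / (π² × 7.29×10^10) = 4.623×10^-6 m⁴
I_req = 4.623×10^6 mm⁴
Solid square: I = a⁴/12  ⇒  a = (12I)^(1/4) = (12×4.623×10^6)^(1/4) = 86.3 mm

a ≈ 86.3 mm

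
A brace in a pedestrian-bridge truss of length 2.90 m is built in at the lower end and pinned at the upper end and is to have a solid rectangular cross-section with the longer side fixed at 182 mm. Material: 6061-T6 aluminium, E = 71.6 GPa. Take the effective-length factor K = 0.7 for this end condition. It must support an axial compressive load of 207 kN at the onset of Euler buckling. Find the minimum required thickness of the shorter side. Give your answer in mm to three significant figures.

L_e = K·L = 0.7 × 2.90 = 2.030 m
Required I = P_cr·L_e²/(π²E) = 2.070×10^5 × 2.030² / (π² × 7.16×10^10) = 1.207×10^-6 m⁴
I_req = 1.207×10^6 mm⁴
Rectangle, weak axis: I_min = h·b³/12 with h = 182 mm fixed  ⇒  b = (12I/h)^(1/3) = 43.0 mm

b ≈ 43.0 mm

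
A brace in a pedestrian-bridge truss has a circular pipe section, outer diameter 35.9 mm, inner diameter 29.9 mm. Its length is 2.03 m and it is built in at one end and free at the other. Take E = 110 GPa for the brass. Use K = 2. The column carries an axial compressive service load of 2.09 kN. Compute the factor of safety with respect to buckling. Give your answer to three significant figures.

d_o = 35.9 mm, d_i = 29.9 mm
I = π(d_o⁴ − d_i⁴)/64 = π(35.9⁴ − 29.90⁴)/64 = 4.230×10^4 mm⁴
I = 4.230×10^4 mm⁴ = 4.230×10^-8 m⁴
Effective length L_e = K·L = 2 × 2.03 = 4.060 m
P_cr = π²EI / L_e² = π² × 110×10⁹ × 4.230×10^-8 / 4.060² = 2.786×10^3 N
Factor of safety n = P_cr / P = 2.7862 / 2.09 = 1.33

n ≈ 1.33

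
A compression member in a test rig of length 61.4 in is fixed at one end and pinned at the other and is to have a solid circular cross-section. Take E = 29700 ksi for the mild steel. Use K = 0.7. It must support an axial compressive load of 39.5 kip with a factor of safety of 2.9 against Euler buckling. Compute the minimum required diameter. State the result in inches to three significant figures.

d ≈ 1.96 in

Required P_cr = n·P = 2.9 × 39.5 = 114.6 kip
L_e = K·L = 0.7 × 61.4 = 42.98 in
Required I = P_cr·L_e²/(π²E) = 1.145×10^5 × 42.98² / (π² × 2.97×10^7) = 0.7219 in⁴
Solid circle: I = πd⁴/64  ⇒  d = (64I/π)^(1/4) = (64×0.7219/π)^(1/4) = 1.96 in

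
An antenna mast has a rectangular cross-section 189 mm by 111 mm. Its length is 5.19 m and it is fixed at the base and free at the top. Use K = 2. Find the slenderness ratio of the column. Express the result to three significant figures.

For a rectangle r_min = b/√12 = 111/√12 = 32.04 mm
L_e = K·L = 2 × 5.19 m = 10.38 m = 10380 mm
λ = L_e / r_min = 10380 / 32.04 = 324

λ ≈ 324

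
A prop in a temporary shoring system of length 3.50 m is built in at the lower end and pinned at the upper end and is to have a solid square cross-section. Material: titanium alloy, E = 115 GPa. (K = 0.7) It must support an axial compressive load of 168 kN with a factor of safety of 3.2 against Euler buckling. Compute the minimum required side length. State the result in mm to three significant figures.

a ≈ 76.4 mm

Required P_cr = n·P = 3.2 × 168 = 537.6 kN
L_e = K·L = 0.7 × 3.50 = 2.450 m
Required I = P_cr·L_e²/(π²E) = 5.376×10^5 × 2.450² / (π² × 1.15×10^11) = 2.843×10^-6 m⁴
I_req = 2.843×10^6 mm⁴
Solid square: I = a⁴/12  ⇒  a = (12I)^(1/4) = (12×2.843×10^6)^(1/4) = 76.4 mm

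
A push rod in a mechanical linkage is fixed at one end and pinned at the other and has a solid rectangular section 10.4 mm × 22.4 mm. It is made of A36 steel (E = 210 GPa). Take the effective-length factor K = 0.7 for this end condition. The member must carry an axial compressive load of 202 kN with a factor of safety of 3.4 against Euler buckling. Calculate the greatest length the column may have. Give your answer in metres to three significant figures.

L_max ≈ 0.114 m

Buckling occurs about the weak axis: I_min = h·b³/12 with b = 10.4 mm (the shorter side).
I_min = 22.4×10.4³/12 = 2.100×10^3 mm⁴
I = 2.100×10^-9 m⁴
Required critical load P_cr = n·P = 3.4 × 202 = 686.8 kN = 6.868×10^5 N
From P_cr = π²EI/(K·L)²:  L = (1/K)·√(π²EI/P_cr) = (1/0.7)·√(π²×2.10×10^11×2.100×10^-9/6.868×10^5)
L = 0.114 m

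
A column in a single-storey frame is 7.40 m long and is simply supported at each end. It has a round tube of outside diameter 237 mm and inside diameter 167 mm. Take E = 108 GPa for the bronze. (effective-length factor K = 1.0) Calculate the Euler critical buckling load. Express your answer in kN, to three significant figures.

d_o = 237 mm, d_i = 167 mm
I = π(d_o⁴ − d_i⁴)/64 = π(237⁴ − 167.0⁴)/64 = 1.167×10^8 mm⁴
I = 1.167×10^8 mm⁴ = 1.167×10^-4 m⁴
Effective length L_e = K·L = 1 × 7.40 = 7.400 m
P_cr = π²EI / L_e² = π² × 108×10⁹ × 1.167×10^-4 / 7.400² = 2.271×10^6 N

P_cr ≈ 2270 kN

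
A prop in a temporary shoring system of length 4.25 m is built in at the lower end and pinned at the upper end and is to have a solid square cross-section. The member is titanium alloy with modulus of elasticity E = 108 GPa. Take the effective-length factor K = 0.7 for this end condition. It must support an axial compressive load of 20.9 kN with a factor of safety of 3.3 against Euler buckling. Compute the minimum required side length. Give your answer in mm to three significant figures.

Required P_cr = n·P = 3.3 × 20.9 = 68.97 kN
L_e = K·L = 0.7 × 4.25 = 2.975 m
Required I = P_cr·L_e²/(π²E) = 6.897×10^4 × 2.975² / (π² × 1.08×10^11) = 5.727×10^-7 m⁴
I_req = 5.727×10^5 mm⁴
Solid square: I = a⁴/12  ⇒  a = (12I)^(1/4) = (12×5.727×10^5)^(1/4) = 51.2 mm

a ≈ 51.2 mm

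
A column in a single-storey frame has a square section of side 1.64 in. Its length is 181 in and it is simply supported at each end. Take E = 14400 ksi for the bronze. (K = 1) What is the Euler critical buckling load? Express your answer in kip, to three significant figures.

P_cr ≈ 2.62 kip

I = a⁴/12 = 1.64⁴/12 = 0.6028 in⁴
Effective length L_e = K·L = 1 × 181 = 181.0 in
P_cr = π²EI / L_e² = π² × 14400×10³ × 0.6028 / 181.0² = 2.615×10^3 lb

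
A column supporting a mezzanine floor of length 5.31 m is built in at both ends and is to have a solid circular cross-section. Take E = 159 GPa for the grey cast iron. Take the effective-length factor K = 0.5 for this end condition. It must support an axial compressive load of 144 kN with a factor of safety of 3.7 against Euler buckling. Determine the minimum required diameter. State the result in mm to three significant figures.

Required P_cr = n·P = 3.7 × 144 = 532.8 kN
L_e = K·L = 0.5 × 5.31 = 2.655 m
Required I = P_cr·L_e²/(π²E) = 5.328×10^5 × 2.655² / (π² × 1.59×10^11) = 2.393×10^-6 m⁴
I_req = 2.393×10^6 mm⁴
Solid circle: I = πd⁴/64  ⇒  d = (64I/π)^(1/4) = (64×2.393×10^6/π)^(1/4) = 83.6 mm

d ≈ 83.6 mm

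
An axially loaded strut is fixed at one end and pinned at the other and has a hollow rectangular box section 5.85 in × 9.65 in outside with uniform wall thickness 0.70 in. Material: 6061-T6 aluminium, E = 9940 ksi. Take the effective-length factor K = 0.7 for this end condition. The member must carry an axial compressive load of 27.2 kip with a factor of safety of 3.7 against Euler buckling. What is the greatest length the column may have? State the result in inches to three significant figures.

L_max ≈ 447 in

Inner dimensions: h_i = 9.65 − 2×0.70 = 8.250 in, b_i = 5.85 − 2×0.70 = 4.450 in
Weak-axis I_min = (h_o·b_o³ − h_i·b_i³)/12 with b_o = 5.85, b_i = 4.450 in (shorter outer/inner sides).
I_min = (9.65×5.85³ − 8.250×4.450³)/12 = 100.4 in⁴
Required critical load P_cr = n·P = 3.7 × 27.2 = 100.6 kip = 1.006×10^5 lb
From P_cr = π²EI/(K·L)²:  L = (1/K)·√(π²EI/P_cr) = (1/0.7)·√(π²×9.94×10^6×100.4/1.006×10^5)
L = 447 in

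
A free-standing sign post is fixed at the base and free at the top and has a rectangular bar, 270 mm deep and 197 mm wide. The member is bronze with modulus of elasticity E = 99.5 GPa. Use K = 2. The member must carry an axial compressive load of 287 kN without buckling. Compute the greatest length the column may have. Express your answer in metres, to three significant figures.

L_max ≈ 12.1 m

Buckling occurs about the weak axis: I_min = h·b³/12 with b = 197 mm (the shorter side).
I_min = 270×197³/12 = 1.720×10^8 mm⁴
I = 1.720×10^-4 m⁴
At the buckling limit P_cr = P = 2.870×10^5 N
From P_cr = π²EI/(K·L)²:  L = (1/K)·√(π²EI/P_cr) = (1/2)·√(π²×9.95×10^10×1.720×10^-4/2.870×10^5)
L = 12.1 m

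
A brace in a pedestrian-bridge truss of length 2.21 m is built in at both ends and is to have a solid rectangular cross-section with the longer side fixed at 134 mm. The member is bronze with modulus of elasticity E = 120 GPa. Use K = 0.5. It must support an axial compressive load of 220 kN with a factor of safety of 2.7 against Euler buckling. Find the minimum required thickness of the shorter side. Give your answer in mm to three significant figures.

b ≈ 38.0 mm

Required P_cr = n·P = 2.7 × 220 = 594.0 kN
L_e = K·L = 0.5 × 2.21 = 1.105 m
Required I = P_cr·L_e²/(π²E) = 5.940×10^5 × 1.105² / (π² × 1.20×10^11) = 6.124×10^-7 m⁴
I_req = 6.124×10^5 mm⁴
Rectangle, weak axis: I_min = h·b³/12 with h = 134 mm fixed  ⇒  b = (12I/h)^(1/3) = 38.0 mm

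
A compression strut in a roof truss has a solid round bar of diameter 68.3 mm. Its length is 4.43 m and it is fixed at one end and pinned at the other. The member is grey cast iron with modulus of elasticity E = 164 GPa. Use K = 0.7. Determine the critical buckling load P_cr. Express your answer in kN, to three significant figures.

I = πd⁴/64 = π×68.3⁴/64 = 1.068×10^6 mm⁴
I = 1.068×10^6 mm⁴ = 1.068×10^-6 m⁴
Effective length L_e = K·L = 0.7 × 4.43 = 3.101 m
P_cr = π²EI / L_e² = π² × 164×10⁹ × 1.068×10^-6 / 3.101² = 1.798×10^5 N

P_cr ≈ 180 kN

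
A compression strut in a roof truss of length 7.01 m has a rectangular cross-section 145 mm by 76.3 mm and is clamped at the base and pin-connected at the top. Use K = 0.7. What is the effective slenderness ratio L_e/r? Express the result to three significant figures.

λ ≈ 223

For a rectangle r_min = b/√12 = 76.3/√12 = 22.03 mm
L_e = K·L = 0.7 × 7.01 m = 4.907 m = 4907.0 mm
λ = L_e / r_min = 4907.0 / 22.03 = 223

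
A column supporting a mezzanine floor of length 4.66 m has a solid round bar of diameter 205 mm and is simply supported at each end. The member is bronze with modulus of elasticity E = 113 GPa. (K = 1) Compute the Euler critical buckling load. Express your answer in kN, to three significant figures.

P_cr ≈ 4450 kN

I = πd⁴/64 = π×205⁴/64 = 8.669×10^7 mm⁴
I = 8.669×10^7 mm⁴ = 8.669×10^-5 m⁴
Effective length L_e = K·L = 1 × 4.66 = 4.660 m
P_cr = π²EI / L_e² = π² × 113×10⁹ × 8.669×10^-5 / 4.660² = 4.452×10^6 N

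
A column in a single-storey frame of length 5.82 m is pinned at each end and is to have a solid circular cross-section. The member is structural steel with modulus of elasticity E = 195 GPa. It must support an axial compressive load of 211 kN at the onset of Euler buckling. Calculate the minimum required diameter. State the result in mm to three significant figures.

d ≈ 93.3 mm

L_e = K·L = 1 × 5.82 = 5.820 m
Required I = P_cr·L_e²/(π²E) = 2.110×10^5 × 5.820² / (π² × 1.95×10^11) = 3.714×10^-6 m⁴
I_req = 3.714×10^6 mm⁴
Solid circle: I = πd⁴/64  ⇒  d = (64I/π)^(1/4) = (64×3.714×10^6/π)^(1/4) = 93.3 mm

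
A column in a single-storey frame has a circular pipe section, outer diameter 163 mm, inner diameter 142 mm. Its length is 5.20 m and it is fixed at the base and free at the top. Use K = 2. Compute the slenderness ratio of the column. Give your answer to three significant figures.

λ ≈ 192

d_o = 163 mm, d_i = 142 mm
I = π(d_o⁴ − d_i⁴)/64 = π(163⁴ − 142.0⁴)/64 = 1.469×10^7 mm⁴
A = 5.030×10^3 mm²;  r_min = √(I/A) = √(1.469×10^7/5.030×10^3) = 54.04 mm
L_e = K·L = 2 × 5.20 m = 10.40 m = 10400 mm
λ = L_e / r_min = 10400 / 54.04 = 192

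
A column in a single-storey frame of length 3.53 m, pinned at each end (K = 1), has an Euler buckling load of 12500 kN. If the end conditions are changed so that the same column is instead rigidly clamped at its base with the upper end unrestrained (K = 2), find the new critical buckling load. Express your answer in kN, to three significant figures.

P_cr ≈ 3120 kN

P_cr ∝ 1/K², so P_cr,new = P_cr,old × (K_old/K_new)² = 12500 × (1/2)²
= 12500 × 0.2500 = 3120 kN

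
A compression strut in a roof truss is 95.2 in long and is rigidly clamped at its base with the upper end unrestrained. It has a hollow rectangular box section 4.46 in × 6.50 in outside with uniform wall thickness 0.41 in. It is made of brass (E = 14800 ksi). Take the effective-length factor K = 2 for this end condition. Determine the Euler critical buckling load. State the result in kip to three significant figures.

Inner dimensions: h_i = 6.50 − 2×0.41 = 5.680 in, b_i = 4.46 − 2×0.41 = 3.640 in
Weak-axis I_min = (h_o·b_o³ − h_i·b_i³)/12 with b_o = 4.46, b_i = 3.640 in (shorter outer/inner sides).
I_min = (6.50×4.46³ − 5.680×3.640³)/12 = 25.23 in⁴
Effective length L_e = K·L = 2 × 95.2 = 190.4 in
P_cr = π²EI / L_e² = π² × 14800×10³ × 25.23 / 190.4² = 1.016×10^5 lb

P_cr ≈ 102 kip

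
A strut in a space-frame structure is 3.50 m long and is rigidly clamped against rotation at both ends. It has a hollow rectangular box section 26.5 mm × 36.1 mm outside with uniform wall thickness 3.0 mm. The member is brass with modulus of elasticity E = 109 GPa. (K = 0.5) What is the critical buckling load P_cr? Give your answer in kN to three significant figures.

P_cr ≈ 12.1 kN

Inner dimensions: h_i = 36.1 − 2×3.0 = 30.10 mm, b_i = 26.5 − 2×3.0 = 20.50 mm
Weak-axis I_min = (h_o·b_o³ − h_i·b_i³)/12 with b_o = 26.5, b_i = 20.50 mm (shorter outer/inner sides).
I_min = (36.1×26.5³ − 30.10×20.50³)/12 = 3.437×10^4 mm⁴
I = 3.437×10^4 mm⁴ = 3.437×10^-8 m⁴
Effective length L_e = K·L = 0.5 × 3.50 = 1.750 m
P_cr = π²EI / L_e² = π² × 109×10⁹ × 3.437×10^-8 / 1.750² = 1.207×10^4 N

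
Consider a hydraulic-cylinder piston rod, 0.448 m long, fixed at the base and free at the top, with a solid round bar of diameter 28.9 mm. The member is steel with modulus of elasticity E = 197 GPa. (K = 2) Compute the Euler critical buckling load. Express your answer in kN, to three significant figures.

P_cr ≈ 82.9 kN

I = πd⁴/64 = π×28.9⁴/64 = 3.424×10^4 mm⁴
I = 3.424×10^4 mm⁴ = 3.424×10^-8 m⁴
Effective length L_e = K·L = 2 × 0.448 = 0.8960 m
P_cr = π²EI / L_e² = π² × 197×10⁹ × 3.424×10^-8 / 0.8960² = 8.293×10^4 N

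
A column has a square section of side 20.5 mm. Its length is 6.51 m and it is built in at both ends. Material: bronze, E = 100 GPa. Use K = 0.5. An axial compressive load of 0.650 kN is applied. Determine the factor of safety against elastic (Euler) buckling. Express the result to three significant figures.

I = a⁴/12 = 20.5⁴/12 = 1.472×10^4 mm⁴
I = 1.472×10^4 mm⁴ = 1.472×10^-8 m⁴
Effective length L_e = K·L = 0.5 × 6.51 = 3.255 m
P_cr = π²EI / L_e² = π² × 100×10⁹ × 1.472×10^-8 / 3.255² = 1.371×10^3 N
Factor of safety n = P_cr / P = 1.3710 / 0.650 = 2.11

n ≈ 2.11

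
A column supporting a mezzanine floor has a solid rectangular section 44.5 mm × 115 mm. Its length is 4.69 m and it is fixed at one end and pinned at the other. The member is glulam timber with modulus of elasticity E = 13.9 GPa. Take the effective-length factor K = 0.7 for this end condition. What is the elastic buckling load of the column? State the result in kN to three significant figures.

P_cr ≈ 10.7 kN

Buckling occurs about the weak axis: I_min = h·b³/12 with b = 44.5 mm (the shorter side).
I_min = 115×44.5³/12 = 8.445×10^5 mm⁴
I = 8.445×10^5 mm⁴ = 8.445×10^-7 m⁴
Effective length L_e = K·L = 0.7 × 4.69 = 3.283 m
P_cr = π²EI / L_e² = π² × 13.9×10⁹ × 8.445×10^-7 / 3.283² = 1.075×10^4 N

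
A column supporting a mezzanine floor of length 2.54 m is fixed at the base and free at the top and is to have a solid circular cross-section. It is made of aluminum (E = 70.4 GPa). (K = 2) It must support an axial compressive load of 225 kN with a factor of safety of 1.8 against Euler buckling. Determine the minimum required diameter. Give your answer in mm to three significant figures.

d ≈ 132 mm

Required P_cr = n·P = 1.8 × 225 = 405.0 kN
L_e = K·L = 2 × 2.54 = 5.080 m
Required I = P_cr·L_e²/(π²E) = 4.050×10^5 × 5.080² / (π² × 7.04×10^10) = 1.504×10^-5 m⁴
I_req = 1.504×10^7 mm⁴
Solid circle: I = πd⁴/64  ⇒  d = (64I/π)^(1/4) = (64×1.504×10^7/π)^(1/4) = 132 mm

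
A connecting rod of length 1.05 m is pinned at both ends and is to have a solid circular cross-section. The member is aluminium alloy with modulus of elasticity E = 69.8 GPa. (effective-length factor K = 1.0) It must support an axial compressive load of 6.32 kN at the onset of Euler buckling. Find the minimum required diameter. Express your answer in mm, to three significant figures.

d ≈ 21.3 mm

L_e = K·L = 1 × 1.05 = 1.050 m
Required I = P_cr·L_e²/(π²E) = 6.320×10^3 × 1.050² / (π² × 6.98×10^10) = 1.011×10^-8 m⁴
I_req = 1.011×10^4 mm⁴
Solid circle: I = πd⁴/64  ⇒  d = (64I/π)^(1/4) = (64×1.011×10^4/π)^(1/4) = 21.3 mm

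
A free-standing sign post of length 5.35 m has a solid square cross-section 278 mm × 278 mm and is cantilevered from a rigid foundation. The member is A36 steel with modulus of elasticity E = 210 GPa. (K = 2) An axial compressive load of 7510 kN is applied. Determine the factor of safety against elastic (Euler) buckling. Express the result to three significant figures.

I = a⁴/12 = 278⁴/12 = 4.977×10^8 mm⁴
I = 4.977×10^8 mm⁴ = 4.977×10^-4 m⁴
Effective length L_e = K·L = 2 × 5.35 = 10.70 m
P_cr = π²EI / L_e² = π² × 210×10⁹ × 4.977×10^-4 / 10.70² = 9.011×10^6 N
Factor of safety n = P_cr / P = 9010.5 / 7510 = 1.20

n ≈ 1.20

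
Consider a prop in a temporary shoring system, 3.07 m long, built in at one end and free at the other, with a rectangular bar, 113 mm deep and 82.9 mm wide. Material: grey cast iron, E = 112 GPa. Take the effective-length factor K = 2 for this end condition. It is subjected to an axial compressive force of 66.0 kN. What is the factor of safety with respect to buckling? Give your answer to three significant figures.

n ≈ 2.38

Buckling occurs about the weak axis: I_min = h·b³/12 with b = 82.9 mm (the shorter side).
I_min = 113×82.9³/12 = 5.365×10^6 mm⁴
I = 5.365×10^6 mm⁴ = 5.365×10^-6 m⁴
Effective length L_e = K·L = 2 × 3.07 = 6.140 m
P_cr = π²EI / L_e² = π² × 112×10⁹ × 5.365×10^-6 / 6.140² = 1.573×10^5 N
Factor of safety n = P_cr / P = 157.30 / 66.0 = 2.38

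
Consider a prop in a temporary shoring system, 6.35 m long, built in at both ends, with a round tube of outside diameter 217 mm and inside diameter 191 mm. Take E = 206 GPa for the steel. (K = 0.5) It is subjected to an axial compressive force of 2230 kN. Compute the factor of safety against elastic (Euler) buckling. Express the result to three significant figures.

n ≈ 3.94

d_o = 217 mm, d_i = 191 mm
I = π(d_o⁴ − d_i⁴)/64 = π(217⁴ − 191.0⁴)/64 = 4.352×10^7 mm⁴
I = 4.352×10^7 mm⁴ = 4.352×10^-5 m⁴
Effective length L_e = K·L = 0.5 × 6.35 = 3.175 m
P_cr = π²EI / L_e² = π² × 206×10⁹ × 4.352×10^-5 / 3.175² = 8.777×10^6 N
Factor of safety n = P_cr / P = 8776.7 / 2230 = 3.94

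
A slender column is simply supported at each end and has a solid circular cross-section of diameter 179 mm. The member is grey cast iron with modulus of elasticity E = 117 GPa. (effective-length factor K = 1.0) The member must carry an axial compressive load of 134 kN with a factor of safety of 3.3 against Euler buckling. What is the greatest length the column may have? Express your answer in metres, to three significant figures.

L_max ≈ 11.5 m

I = πd⁴/64 = π×179⁴/64 = 5.039×10^7 mm⁴
I = 5.039×10^-5 m⁴
Required critical load P_cr = n·P = 3.3 × 134 = 442.2 kN = 4.422×10^5 N
From P_cr = π²EI/(K·L)²:  L = (1/K)·√(π²EI/P_cr) = (1/1)·√(π²×1.17×10^11×5.039×10^-5/4.422×10^5)
L = 11.5 m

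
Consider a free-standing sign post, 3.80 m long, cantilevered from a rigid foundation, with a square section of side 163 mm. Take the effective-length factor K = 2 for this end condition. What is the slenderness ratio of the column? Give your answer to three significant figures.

For a square r = a/√12 = 163/√12 = 47.05 mm
L_e = K·L = 2 × 3.80 m = 7.600 m = 7600.0 mm
λ = L_e / r_min = 7600.0 / 47.05 = 162

λ ≈ 162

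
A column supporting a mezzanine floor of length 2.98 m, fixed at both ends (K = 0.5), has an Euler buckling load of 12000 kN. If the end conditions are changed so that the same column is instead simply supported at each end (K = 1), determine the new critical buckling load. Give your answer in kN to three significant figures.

P_cr ≈ 3000 kN

P_cr ∝ 1/K², so P_cr,new = P_cr,old × (K_old/K_new)² = 12000 × (0.5/1)²
= 12000 × 0.2500 = 3000 kN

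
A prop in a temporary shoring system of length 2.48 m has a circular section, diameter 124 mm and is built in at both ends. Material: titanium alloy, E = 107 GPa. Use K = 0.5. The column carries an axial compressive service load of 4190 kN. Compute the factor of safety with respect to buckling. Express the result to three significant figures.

n ≈ 1.90

I = πd⁴/64 = π×124⁴/64 = 1.161×10^7 mm⁴
I = 1.161×10^7 mm⁴ = 1.161×10^-5 m⁴
Effective length L_e = K·L = 0.5 × 2.48 = 1.240 m
P_cr = π²EI / L_e² = π² × 107×10⁹ × 1.161×10^-5 / 1.240² = 7.971×10^6 N
Factor of safety n = P_cr / P = 7970.7 / 4190 = 1.90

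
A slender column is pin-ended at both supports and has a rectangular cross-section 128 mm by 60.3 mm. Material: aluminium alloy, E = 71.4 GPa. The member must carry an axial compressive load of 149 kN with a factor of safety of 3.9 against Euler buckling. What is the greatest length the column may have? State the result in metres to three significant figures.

L_max ≈ 1.68 m

Buckling occurs about the weak axis: I_min = h·b³/12 with b = 60.3 mm (the shorter side).
I_min = 128×60.3³/12 = 2.339×10^6 mm⁴
I = 2.339×10^-6 m⁴
Required critical load P_cr = n·P = 3.9 × 149 = 581.1 kN = 5.811×10^5 N
From P_cr = π²EI/(K·L)²:  L = (1/K)·√(π²EI/P_cr) = (1/1)·√(π²×7.14×10^10×2.339×10^-6/5.811×10^5)
L = 1.68 m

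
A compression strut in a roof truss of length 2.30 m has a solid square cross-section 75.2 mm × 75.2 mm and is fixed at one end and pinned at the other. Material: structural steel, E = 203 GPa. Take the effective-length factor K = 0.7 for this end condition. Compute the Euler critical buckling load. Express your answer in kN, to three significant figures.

P_cr ≈ 2060 kN

I = a⁴/12 = 75.2⁴/12 = 2.665×10^6 mm⁴
I = 2.665×10^6 mm⁴ = 2.665×10^-6 m⁴
Effective length L_e = K·L = 0.7 × 2.30 = 1.610 m
P_cr = π²EI / L_e² = π² × 203×10⁹ × 2.665×10^-6 / 1.610² = 2.060×10^6 N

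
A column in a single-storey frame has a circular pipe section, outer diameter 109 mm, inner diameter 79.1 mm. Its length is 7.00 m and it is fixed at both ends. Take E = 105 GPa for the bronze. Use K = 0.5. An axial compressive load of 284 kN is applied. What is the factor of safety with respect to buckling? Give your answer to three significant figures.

n ≈ 1.49

d_o = 109 mm, d_i = 79.1 mm
I = π(d_o⁴ − d_i⁴)/64 = π(109⁴ − 79.10⁴)/64 = 5.007×10^6 mm⁴
I = 5.007×10^6 mm⁴ = 5.007×10^-6 m⁴
Effective length L_e = K·L = 0.5 × 7.00 = 3.500 m
P_cr = π²EI / L_e² = π² × 105×10⁹ × 5.007×10^-6 / 3.500² = 4.236×10^5 N
Factor of safety n = P_cr / P = 423.61 / 284 = 1.49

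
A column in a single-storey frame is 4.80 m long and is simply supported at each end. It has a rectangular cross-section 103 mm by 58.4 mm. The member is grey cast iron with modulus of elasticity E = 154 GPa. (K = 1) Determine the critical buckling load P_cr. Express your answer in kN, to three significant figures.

Buckling occurs about the weak axis: I_min = h·b³/12 with b = 58.4 mm (the shorter side).
I_min = 103×58.4³/12 = 1.710×10^6 mm⁴
I = 1.710×10^6 mm⁴ = 1.710×10^-6 m⁴
Effective length L_e = K·L = 1 × 4.80 = 4.800 m
P_cr = π²EI / L_e² = π² × 154×10⁹ × 1.710×10^-6 / 4.800² = 1.128×10^5 N

P_cr ≈ 113 kN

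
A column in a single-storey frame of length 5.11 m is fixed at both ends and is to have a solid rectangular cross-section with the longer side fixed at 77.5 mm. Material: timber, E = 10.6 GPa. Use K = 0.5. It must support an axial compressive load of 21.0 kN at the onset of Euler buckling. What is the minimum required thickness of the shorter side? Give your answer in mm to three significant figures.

b ≈ 58.8 mm

L_e = K·L = 0.5 × 5.11 = 2.555 m
Required I = P_cr·L_e²/(π²E) = 2.100×10^4 × 2.555² / (π² × 1.06×10^10) = 1.310×10^-6 m⁴
I_req = 1.310×10^6 mm⁴
Rectangle, weak axis: I_min = h·b³/12 with h = 77.5 mm fixed  ⇒  b = (12I/h)^(1/3) = 58.8 mm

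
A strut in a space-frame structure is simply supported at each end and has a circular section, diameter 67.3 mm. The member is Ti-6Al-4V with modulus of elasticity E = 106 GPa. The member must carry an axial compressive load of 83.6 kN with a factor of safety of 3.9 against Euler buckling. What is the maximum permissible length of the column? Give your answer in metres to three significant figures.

I = πd⁴/64 = π×67.3⁴/64 = 1.007×10^6 mm⁴
I = 1.007×10^-6 m⁴
Required critical load P_cr = n·P = 3.9 × 83.6 = 326.0 kN = 3.260×10^5 N
From P_cr = π²EI/(K·L)²:  L = (1/K)·√(π²EI/P_cr) = (1/1)·√(π²×1.06×10^11×1.007×10^-6/3.260×10^5)
L = 1.80 m

L_max ≈ 1.80 m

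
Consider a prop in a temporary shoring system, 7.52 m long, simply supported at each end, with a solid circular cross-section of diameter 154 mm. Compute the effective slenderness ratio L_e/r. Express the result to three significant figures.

λ ≈ 195

I = πd⁴/64 = π×154⁴/64 = 2.761×10^7 mm⁴
A = 1.863×10^4 mm²;  r_min = √(I/A) = √(2.761×10^7/1.863×10^4) = 38.50 mm
L_e = K·L = 1 × 7.52 m = 7.520 m = 7520.0 mm
λ = L_e / r_min = 7520.0 / 38.50 = 195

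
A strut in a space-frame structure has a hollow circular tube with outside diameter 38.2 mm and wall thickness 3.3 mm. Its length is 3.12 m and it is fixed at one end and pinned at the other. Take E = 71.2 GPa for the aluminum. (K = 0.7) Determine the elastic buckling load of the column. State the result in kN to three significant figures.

P_cr ≈ 8.19 kN

Inner diameter d_i = 38.2 − 2×3.3 = 31.60 mm
I = π(d_o⁴ − d_i⁴)/64 = π(38.2⁴ − 31.60⁴)/64 = 5.558×10^4 mm⁴
I = 5.558×10^4 mm⁴ = 5.558×10^-8 m⁴
Effective length L_e = K·L = 0.7 × 3.12 = 2.184 m
P_cr = π²EI / L_e² = π² × 71.2×10⁹ × 5.558×10^-8 / 2.184² = 8.188×10^3 N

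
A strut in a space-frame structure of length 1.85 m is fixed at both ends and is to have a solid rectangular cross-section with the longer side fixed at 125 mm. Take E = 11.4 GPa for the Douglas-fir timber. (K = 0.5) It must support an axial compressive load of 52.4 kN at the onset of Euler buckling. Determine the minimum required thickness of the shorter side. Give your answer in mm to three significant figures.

L_e = K·L = 0.5 × 1.85 = 0.9250 m
Required I = P_cr·L_e²/(π²E) = 5.240×10^4 × 0.9250² / (π² × 1.14×10^10) = 3.985×10^-7 m⁴
I_req = 3.985×10^5 mm⁴
Rectangle, weak axis: I_min = h·b³/12 with h = 125 mm fixed  ⇒  b = (12I/h)^(1/3) = 33.7 mm

b ≈ 33.7 mm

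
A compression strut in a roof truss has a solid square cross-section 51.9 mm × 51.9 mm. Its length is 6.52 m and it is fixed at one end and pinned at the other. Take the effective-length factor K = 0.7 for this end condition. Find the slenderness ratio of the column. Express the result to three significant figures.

λ ≈ 305

I = a⁴/12 = 51.9⁴/12 = 6.046×10^5 mm⁴
A = 2.694×10^3 mm²;  r_min = √(I/A) = √(6.046×10^5/2.694×10^3) = 14.98 mm
L_e = K·L = 0.7 × 6.52 m = 4.564 m = 4564.0 mm
λ = L_e / r_min = 4564.0 / 14.98 = 305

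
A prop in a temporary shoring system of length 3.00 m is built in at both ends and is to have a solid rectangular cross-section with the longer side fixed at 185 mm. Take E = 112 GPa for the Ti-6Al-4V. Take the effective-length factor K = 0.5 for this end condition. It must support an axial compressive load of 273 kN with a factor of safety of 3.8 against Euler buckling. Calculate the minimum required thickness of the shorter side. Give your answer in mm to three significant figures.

b ≈ 51.5 mm

Required P_cr = n·P = 3.8 × 273 = 1037 kN
L_e = K·L = 0.5 × 3.00 = 1.500 m
Required I = P_cr·L_e²/(π²E) = 1.037×10^6 × 1.500² / (π² × 1.12×10^11) = 2.112×10^-6 m⁴
I_req = 2.112×10^6 mm⁴
Rectangle, weak axis: I_min = h·b³/12 with h = 185 mm fixed  ⇒  b = (12I/h)^(1/3) = 51.5 mm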